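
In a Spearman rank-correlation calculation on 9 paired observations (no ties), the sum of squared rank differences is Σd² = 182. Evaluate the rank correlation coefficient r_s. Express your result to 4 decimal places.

-0.5167

ρ = 1 − 6Σd² / [n(n²−1)] = 1 − 6×182 / (9×80)
  = 1 − 1092/720 = 1 − 1.51667 ≈ -0.5167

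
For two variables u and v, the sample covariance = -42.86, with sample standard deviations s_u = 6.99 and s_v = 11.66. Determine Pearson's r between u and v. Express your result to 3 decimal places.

-0.526

r = Cov(u,v) / (s_u · s_v) = -42.86 / (6.99 × 11.66)
  = -42.86 / 81.5034 ≈ -0.526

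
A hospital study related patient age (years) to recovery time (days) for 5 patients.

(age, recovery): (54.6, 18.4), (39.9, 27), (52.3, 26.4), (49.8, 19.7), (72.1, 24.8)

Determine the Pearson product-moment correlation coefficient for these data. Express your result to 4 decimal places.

n = 5, Σx = 268.7, Σy = 116.3, Σx² = 14986.91, Σy² = 2767.65, Σxy = 6231.8
nΣxy − ΣxΣy = 31159 − 31249.81 = -90.81
nΣx² − (Σx)² = 74934.55 − 72199.69 = 2734.86; nΣy² − (Σy)² = 13838.25 − 13525.69 = 312.56
r = -90.81 / √(2734.86 × 312.56) = -90.81 / 924.5582 ≈ -0.0982

-0.0982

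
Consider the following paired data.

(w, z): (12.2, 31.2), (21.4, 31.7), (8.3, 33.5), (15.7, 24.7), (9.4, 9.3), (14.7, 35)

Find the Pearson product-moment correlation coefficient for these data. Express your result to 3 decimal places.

n = 6, Σw = 81.7, Σz = 165.4, Σw² = 1226.63, Σz² = 5022.16, Σwz = 2326.78
nΣwz − ΣwΣz = 13960.68 − 13513.18 = 447.5
nΣw² − (Σw)² = 7359.78 − 6674.89 = 684.89; nΣz² − (Σz)² = 30132.96 − 27357.16 = 2775.8
r = 447.5 / √(684.89 × 2775.8) = 447.5 / 1378.8102 ≈ 0.325

0.325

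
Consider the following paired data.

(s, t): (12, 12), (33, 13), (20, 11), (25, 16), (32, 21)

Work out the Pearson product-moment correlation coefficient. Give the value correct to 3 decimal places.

n = 5, Σs = 122, Σt = 73, Σs² = 3282, Σt² = 1131, Σst = 1865
nΣst − ΣsΣt = 9325 − 8906 = 419
nΣs² − (Σs)² = 16410 − 14884 = 1526; nΣt² − (Σt)² = 5655 − 5329 = 326
r = 419 / √(1526 × 326) = 419 / 705.3198 ≈ 0.594

0.594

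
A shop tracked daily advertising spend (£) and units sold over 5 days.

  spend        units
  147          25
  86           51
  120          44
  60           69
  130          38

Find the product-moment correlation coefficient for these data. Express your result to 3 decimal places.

-0.975

n = 5, Σx = 543, Σy = 227, Σx² = 63905, Σy² = 11367, Σxy = 22421
nΣxy − ΣxΣy = 112105 − 123261 = -11156
nΣx² − (Σx)² = 319525 − 294849 = 24676; nΣy² − (Σy)² = 56835 − 51529 = 5306
r = -11156 / √(24676 × 5306) = -11156 / 11442.5022 ≈ -0.975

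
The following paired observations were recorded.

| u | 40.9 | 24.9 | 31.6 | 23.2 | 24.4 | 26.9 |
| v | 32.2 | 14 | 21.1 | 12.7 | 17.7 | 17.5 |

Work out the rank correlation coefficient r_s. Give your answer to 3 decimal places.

Rank u: 6, 3, 5, 1, 2, 4
Rank v: 6, 2, 5, 1, 4, 3
d = rank(u) − rank(v): 0, 1, 0, 0, -2, 1; Σd² = 6
ρ = 1 − 6Σd² / [n(n²−1)] = 1 − 6×6 / (6×35) = 1 − 36/210 ≈ 0.829

0.829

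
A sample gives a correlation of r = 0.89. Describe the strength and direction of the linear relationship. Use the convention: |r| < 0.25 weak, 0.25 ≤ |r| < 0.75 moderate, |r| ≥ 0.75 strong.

strong positive

r = 0.89 > 0 so the relationship is positive.
|r| = 0.89, which falls in the strong range.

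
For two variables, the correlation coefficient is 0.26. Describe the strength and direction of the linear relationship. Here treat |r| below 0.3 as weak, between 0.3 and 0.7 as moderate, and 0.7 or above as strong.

r = 0.26 > 0 so the relationship is positive.
|r| = 0.26, which falls in the weak range.

weak positive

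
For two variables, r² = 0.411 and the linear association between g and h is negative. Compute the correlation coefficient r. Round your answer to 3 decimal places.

|r| = √0.411 = 0.641
The association is negative, so r = −0.641.

-0.641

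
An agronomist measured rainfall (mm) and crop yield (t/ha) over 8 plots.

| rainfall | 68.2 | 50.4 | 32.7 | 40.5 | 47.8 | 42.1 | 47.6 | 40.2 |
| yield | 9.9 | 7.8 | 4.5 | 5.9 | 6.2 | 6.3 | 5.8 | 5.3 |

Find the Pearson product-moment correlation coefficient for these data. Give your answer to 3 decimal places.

n = 8, Σx = 369.5, Σy = 51.7, Σx² = 17839.99, Σy² = 353.77, Σxy = 2505.13
nΣxy − ΣxΣy = 20041.04 − 19103.15 = 937.89
nΣx² − (Σx)² = 142719.92 − 136530.25 = 6189.67; nΣy² − (Σy)² = 2830.16 − 2672.89 = 157.27
r = 937.89 / √(6189.67 × 157.27) = 937.89 / 986.6354 ≈ 0.951

0.951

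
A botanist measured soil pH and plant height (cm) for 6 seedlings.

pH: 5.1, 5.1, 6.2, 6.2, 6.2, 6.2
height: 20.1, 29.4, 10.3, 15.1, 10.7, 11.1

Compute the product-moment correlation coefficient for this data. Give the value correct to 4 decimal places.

n = 6, Σx = 35, Σy = 96.7, Σx² = 205.78, Σy² = 1840.17, Σxy = 545.09
nΣxy − ΣxΣy = 3270.54 − 3384.5 = -113.96
nΣx² − (Σx)² = 1234.68 − 1225 = 9.68; nΣy² − (Σy)² = 11041.02 − 9350.89 = 1690.13
r = -113.96 / √(9.68 × 1690.13) = -113.96 / 127.9080 ≈ -0.8910

-0.8910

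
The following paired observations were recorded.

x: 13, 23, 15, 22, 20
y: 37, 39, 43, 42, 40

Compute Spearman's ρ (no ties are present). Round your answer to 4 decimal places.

0.1000

Rank x: 1, 5, 2, 4, 3
Rank y: 1, 2, 5, 4, 3
d = rank(x) − rank(y): 0, 3, -3, 0, 0; Σd² = 18
ρ = 1 − 6Σd² / [n(n²−1)] = 1 − 6×18 / (5×24) = 1 − 108/120 ≈ 0.1000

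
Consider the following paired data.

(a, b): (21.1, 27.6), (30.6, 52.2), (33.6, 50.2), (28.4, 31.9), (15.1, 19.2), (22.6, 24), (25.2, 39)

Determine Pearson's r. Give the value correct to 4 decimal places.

n = 7, Σa = 176.6, Σb = 244.1, Σa² = 4690.9, Σb² = 9489.89, Σab = 6587.48
nΣab − ΣaΣb = 46112.36 − 43108.06 = 3004.3
nΣa² − (Σa)² = 32836.3 − 31187.56 = 1648.74; nΣb² − (Σb)² = 66429.23 − 59584.81 = 6844.42
r = 3004.3 / √(1648.74 × 6844.42) = 3004.3 / 3359.2661 ≈ 0.8943

0.8943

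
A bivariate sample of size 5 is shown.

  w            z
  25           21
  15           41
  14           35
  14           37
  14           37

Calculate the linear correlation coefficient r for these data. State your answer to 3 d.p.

-0.932

n = 5, Σw = 82, Σz = 171, Σw² = 1438, Σz² = 6085, Σwz = 2666
nΣwz − ΣwΣz = 13330 − 14022 = -692
nΣw² − (Σw)² = 7190 − 6724 = 466; nΣz² − (Σz)² = 30425 − 29241 = 1184
r = -692 / √(466 × 1184) = -692 / 742.7947 ≈ -0.932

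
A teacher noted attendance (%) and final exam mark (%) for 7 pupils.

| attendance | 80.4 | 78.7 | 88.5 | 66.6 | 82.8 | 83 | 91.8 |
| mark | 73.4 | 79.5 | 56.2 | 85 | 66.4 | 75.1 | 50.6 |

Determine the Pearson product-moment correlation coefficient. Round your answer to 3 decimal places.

-0.908

n = 7, Σx = 571.8, Σy = 486.2, Σx² = 47097.74, Σy² = 34700.58, Σxy = 39169.01
nΣxy − ΣxΣy = 274183.07 − 278009.16 = -3826.09
nΣx² − (Σx)² = 329684.18 − 326955.24 = 2728.94; nΣy² − (Σy)² = 242904.06 − 236390.44 = 6513.62
r = -3826.09 / √(2728.94 × 6513.62) = -3826.09 / 4216.0738 ≈ -0.908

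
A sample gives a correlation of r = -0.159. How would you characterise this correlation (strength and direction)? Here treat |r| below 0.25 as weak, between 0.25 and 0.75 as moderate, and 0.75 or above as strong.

weak negative

r = -0.159 < 0 so the relationship is negative.
|r| = 0.159, which falls in the weak range.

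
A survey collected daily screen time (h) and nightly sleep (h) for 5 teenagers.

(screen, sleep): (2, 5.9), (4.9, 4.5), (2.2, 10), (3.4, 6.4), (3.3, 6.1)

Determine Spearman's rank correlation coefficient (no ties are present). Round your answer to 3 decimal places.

-0.300

Rank screen: 1, 5, 2, 4, 3
Rank sleep: 2, 1, 5, 4, 3
d = rank(screen) − rank(sleep): -1, 4, -3, 0, 0; Σd² = 26
ρ = 1 − 6Σd² / [n(n²−1)] = 1 − 6×26 / (5×24) = 1 − 156/120 ≈ -0.300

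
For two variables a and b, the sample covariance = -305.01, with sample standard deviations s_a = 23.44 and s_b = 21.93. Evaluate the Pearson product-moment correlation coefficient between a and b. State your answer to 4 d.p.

r = Cov(a,b) / (s_a · s_b) = -305.01 / (23.44 × 21.93)
  = -305.01 / 514.0392 ≈ -0.5934

-0.5934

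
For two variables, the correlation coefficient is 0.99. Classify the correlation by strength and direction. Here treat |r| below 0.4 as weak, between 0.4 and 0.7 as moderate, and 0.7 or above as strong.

r = 0.99 > 0 so the relationship is positive.
|r| = 0.99, which falls in the strong range.

strong positive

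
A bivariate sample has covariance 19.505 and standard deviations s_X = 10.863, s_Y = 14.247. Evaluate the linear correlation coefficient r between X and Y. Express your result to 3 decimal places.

r = Cov(X,Y) / (s_X · s_Y) = 19.505 / (10.863 × 14.247)
  = 19.505 / 154.7652 ≈ 0.126

0.126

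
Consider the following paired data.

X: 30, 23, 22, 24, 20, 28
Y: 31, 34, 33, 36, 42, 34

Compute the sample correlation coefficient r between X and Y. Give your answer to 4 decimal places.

-0.7108

n = 6, ΣX = 147, ΣY = 210, ΣX² = 3673, ΣY² = 7422, ΣXY = 5094
nΣXY − ΣXΣY = 30564 − 30870 = -306
nΣX² − (ΣX)² = 22038 − 21609 = 429; nΣY² − (ΣY)² = 44532 − 44100 = 432
r = -306 / √(429 × 432) = -306 / 430.4974 ≈ -0.7108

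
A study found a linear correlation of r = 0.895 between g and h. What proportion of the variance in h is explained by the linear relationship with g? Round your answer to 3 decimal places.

r² = (0.895)² = 0.801

0.801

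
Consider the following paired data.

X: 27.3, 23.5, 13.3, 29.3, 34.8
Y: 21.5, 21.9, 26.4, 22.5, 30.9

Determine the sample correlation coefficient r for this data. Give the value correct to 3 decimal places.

n = 5, ΣX = 128.2, ΣY = 123.2, ΣX² = 3543.96, ΣY² = 3099.88, ΣXY = 3187.29
nΣXY − ΣXΣY = 15936.45 − 15794.24 = 142.21
nΣX² − (ΣX)² = 17719.8 − 16435.24 = 1284.56; nΣY² − (ΣY)² = 15499.4 − 15178.24 = 321.16
r = 142.21 / √(1284.56 × 321.16) = 142.21 / 642.3000 ≈ 0.221

0.221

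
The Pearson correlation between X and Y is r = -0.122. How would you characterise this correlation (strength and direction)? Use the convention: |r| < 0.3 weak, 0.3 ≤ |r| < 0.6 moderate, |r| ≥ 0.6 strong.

weak negative

r = -0.122 < 0 so the relationship is negative.
|r| = 0.122, which falls in the weak range.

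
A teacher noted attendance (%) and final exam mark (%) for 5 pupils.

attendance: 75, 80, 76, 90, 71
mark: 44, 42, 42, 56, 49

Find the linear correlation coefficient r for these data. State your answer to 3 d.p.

0.600

n = 5, Σx = 392, Σy = 233, Σx² = 30942, Σy² = 11001, Σxy = 18371
nΣxy − ΣxΣy = 91855 − 91336 = 519
nΣx² − (Σx)² = 154710 − 153664 = 1046; nΣy² − (Σy)² = 55005 − 54289 = 716
r = 519 / √(1046 × 716) = 519 / 865.4109 ≈ 0.600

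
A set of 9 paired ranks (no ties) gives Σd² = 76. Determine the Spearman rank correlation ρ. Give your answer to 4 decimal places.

ρ = 1 − 6Σd² / [n(n²−1)] = 1 − 6×76 / (9×80)
  = 1 − 456/720 = 1 − 0.63333 ≈ 0.3667

0.3667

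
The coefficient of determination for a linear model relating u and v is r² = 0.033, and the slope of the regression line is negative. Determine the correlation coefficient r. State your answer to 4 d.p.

-0.1817

|r| = √0.033 = 0.1817
The association is negative, so r = −0.1817.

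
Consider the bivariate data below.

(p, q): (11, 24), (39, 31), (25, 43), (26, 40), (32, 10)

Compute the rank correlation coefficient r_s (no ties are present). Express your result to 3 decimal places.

Rank p: 1, 5, 2, 3, 4
Rank q: 2, 3, 5, 4, 1
d = rank(p) − rank(q): -1, 2, -3, -1, 3; Σd² = 24
ρ = 1 − 6Σd² / [n(n²−1)] = 1 − 6×24 / (5×24) = 1 − 144/120 ≈ -0.200

-0.200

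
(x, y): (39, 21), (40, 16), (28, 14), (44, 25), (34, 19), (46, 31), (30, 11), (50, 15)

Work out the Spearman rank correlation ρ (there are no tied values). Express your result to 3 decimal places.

Rank x: 4, 5, 1, 6, 3, 7, 2, 8
Rank y: 6, 4, 2, 7, 5, 8, 1, 3
d = rank(x) − rank(y): -2, 1, -1, -1, -2, -1, 1, 5; Σd² = 38
ρ = 1 − 6Σd² / [n(n²−1)] = 1 − 6×38 / (8×63) = 1 − 228/504 ≈ 0.548

0.548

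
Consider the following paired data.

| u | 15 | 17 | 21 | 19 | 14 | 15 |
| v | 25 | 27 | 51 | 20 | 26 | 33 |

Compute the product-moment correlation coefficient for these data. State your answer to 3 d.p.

0.541

n = 6, Σu = 101, Σv = 182, Σu² = 1737, Σv² = 6120, Σuv = 3144
nΣuv − ΣuΣv = 18864 − 18382 = 482
nΣu² − (Σu)² = 10422 − 10201 = 221; nΣv² − (Σv)² = 36720 − 33124 = 3596
r = 482 / √(221 × 3596) = 482 / 891.4685 ≈ 0.541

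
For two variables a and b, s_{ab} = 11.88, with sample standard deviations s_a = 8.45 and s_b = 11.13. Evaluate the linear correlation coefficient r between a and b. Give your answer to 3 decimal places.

0.126

r = Cov(a,b) / (s_a · s_b) = 11.88 / (8.45 × 11.13)
  = 11.88 / 94.0485 ≈ 0.126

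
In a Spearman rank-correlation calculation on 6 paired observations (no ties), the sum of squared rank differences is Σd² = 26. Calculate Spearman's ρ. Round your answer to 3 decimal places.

0.257

ρ = 1 − 6Σd² / [n(n²−1)] = 1 − 6×26 / (6×35)
  = 1 − 156/210 = 1 − 0.7429 ≈ 0.257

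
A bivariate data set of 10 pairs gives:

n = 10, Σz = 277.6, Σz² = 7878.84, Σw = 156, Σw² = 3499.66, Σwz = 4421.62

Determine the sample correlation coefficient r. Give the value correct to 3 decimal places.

0.212

r = (nΣwz − ΣwΣz) / √[(nΣw² − (Σw)²)(nΣz² − (Σz)²)]
Numerator: 10×4421.62 − 156×277.6 = 910.6
Denominator: √[(34996.6 − 24336)(78788.4 − 77061.76)] = √[10660.6 × 1726.64] = 4290.3401
r = 910.6 / 4290.3401 ≈ 0.212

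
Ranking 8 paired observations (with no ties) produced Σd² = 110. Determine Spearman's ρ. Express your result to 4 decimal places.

-0.3095

ρ = 1 − 6Σd² / [n(n²−1)] = 1 − 6×110 / (8×63)
  = 1 − 660/504 = 1 − 1.30952 ≈ -0.3095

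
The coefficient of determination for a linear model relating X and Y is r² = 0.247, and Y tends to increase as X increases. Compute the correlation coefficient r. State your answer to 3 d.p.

0.497

|r| = √0.247 = 0.497
The association is positive, so r = 0.497.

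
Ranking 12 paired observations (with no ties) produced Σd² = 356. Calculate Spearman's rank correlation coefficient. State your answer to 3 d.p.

-0.245

ρ = 1 − 6Σd² / [n(n²−1)] = 1 − 6×356 / (12×143)
  = 1 − 2136/1716 = 1 − 1.2448 ≈ -0.245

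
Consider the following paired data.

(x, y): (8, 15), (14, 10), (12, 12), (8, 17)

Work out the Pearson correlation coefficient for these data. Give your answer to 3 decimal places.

-0.965

n = 4, Σx = 42, Σy = 54, Σx² = 468, Σy² = 758, Σxy = 540
nΣxy − ΣxΣy = 2160 − 2268 = -108
nΣx² − (Σx)² = 1872 − 1764 = 108; nΣy² − (Σy)² = 3032 − 2916 = 116
r = -108 / √(108 × 116) = -108 / 111.9285 ≈ -0.965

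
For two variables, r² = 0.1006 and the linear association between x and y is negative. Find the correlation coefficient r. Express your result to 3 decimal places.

-0.317

|r| = √0.1006 = 0.317
The association is negative, so r = −0.317.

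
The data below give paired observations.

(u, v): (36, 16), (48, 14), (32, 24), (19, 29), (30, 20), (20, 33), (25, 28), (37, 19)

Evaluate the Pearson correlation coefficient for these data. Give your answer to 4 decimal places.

-0.9237

n = 8, Σu = 247, Σv = 183, Σu² = 8279, Σv² = 4503, Σuv = 5230
nΣuv − ΣuΣv = 41840 − 45201 = -3361
nΣu² − (Σu)² = 66232 − 61009 = 5223; nΣv² − (Σv)² = 36024 − 33489 = 2535
r = -3361 / √(5223 × 2535) = -3361 / 3638.7230 ≈ -0.9237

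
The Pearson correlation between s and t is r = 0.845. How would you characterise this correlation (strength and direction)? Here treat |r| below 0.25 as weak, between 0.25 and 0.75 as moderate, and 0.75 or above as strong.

strong positive

r = 0.845 > 0 so the relationship is positive.
|r| = 0.845, which falls in the strong range.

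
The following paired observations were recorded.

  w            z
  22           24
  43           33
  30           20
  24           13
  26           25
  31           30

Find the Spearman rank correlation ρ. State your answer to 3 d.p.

Rank w: 1, 6, 4, 2, 3, 5
Rank z: 3, 6, 2, 1, 4, 5
d = rank(w) − rank(z): -2, 0, 2, 1, -1, 0; Σd² = 10
ρ = 1 − 6Σd² / [n(n²−1)] = 1 − 6×10 / (6×35) = 1 − 60/210 ≈ 0.714

0.714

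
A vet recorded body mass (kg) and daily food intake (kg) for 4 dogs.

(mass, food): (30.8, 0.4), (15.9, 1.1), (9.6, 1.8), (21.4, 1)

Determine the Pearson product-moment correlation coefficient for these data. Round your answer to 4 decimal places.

n = 4, Σx = 77.7, Σy = 4.3, Σx² = 1751.57, Σy² = 5.61, Σxy = 68.49
nΣxy − ΣxΣy = 273.96 − 334.11 = -60.15
nΣx² − (Σx)² = 7006.28 − 6037.29 = 968.99; nΣy² − (Σy)² = 22.44 − 18.49 = 3.95
r = -60.15 / √(968.99 × 3.95) = -60.15 / 61.8669 ≈ -0.9722

-0.9722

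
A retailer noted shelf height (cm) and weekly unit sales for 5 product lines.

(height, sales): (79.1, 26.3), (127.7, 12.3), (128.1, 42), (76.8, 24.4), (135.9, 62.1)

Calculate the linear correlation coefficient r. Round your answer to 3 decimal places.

n = 5, Σx = 547.6, Σy = 167.1, Σx² = 63340.76, Σy² = 7058.75, Σxy = 19344.55
nΣxy − ΣxΣy = 96722.75 − 91503.96 = 5218.79
nΣx² − (Σx)² = 316703.8 − 299865.76 = 16838.04; nΣy² − (Σy)² = 35293.75 − 27922.41 = 7371.34
r = 5218.79 / √(16838.04 × 7371.34) = 5218.79 / 11140.8670 ≈ 0.468

0.468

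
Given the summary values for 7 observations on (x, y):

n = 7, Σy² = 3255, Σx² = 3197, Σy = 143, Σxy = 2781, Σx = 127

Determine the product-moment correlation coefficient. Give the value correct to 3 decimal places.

r = (nΣxy − ΣxΣy) / √[(nΣx² − (Σx)²)(nΣy² − (Σy)²)]
Numerator: 7×2781 − 127×143 = 1306
Denominator: √[(22379 − 16129)(22785 − 20449)] = √[6250 × 2336] = 3820.9946
r = 1306 / 3820.9946 ≈ 0.342

0.342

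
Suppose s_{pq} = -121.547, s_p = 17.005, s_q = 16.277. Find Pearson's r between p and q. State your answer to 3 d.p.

-0.439

r = Cov(p,q) / (s_p · s_q) = -121.547 / (17.005 × 16.277)
  = -121.547 / 276.7904 ≈ -0.439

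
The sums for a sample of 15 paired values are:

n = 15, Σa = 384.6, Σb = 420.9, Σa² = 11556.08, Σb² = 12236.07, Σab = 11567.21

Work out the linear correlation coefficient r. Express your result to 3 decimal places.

0.913

r = (nΣab − ΣaΣb) / √[(nΣa² − (Σa)²)(nΣb² − (Σb)²)]
Numerator: 15×11567.21 − 384.6×420.9 = 11630.01
Denominator: √[(173341.2 − 147917.16)(183541.05 − 177156.81)] = √[25424.04 × 6384.24] = 12740.2187
r = 11630.01 / 12740.2187 ≈ 0.913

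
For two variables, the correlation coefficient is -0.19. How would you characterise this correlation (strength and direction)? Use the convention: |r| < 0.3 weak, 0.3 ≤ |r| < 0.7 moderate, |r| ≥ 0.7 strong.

weak negative

r = -0.19 < 0 so the relationship is negative.
|r| = 0.19, which falls in the weak range.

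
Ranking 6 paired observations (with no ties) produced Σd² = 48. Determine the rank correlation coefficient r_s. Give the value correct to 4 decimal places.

-0.3714

ρ = 1 − 6Σd² / [n(n²−1)] = 1 − 6×48 / (6×35)
  = 1 − 288/210 = 1 − 1.37143 ≈ -0.3714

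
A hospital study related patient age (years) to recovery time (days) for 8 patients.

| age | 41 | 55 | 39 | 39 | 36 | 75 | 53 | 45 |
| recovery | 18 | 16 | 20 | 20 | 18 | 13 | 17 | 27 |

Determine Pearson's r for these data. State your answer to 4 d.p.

-0.5884

n = 8, Σx = 383, Σy = 149, Σx² = 19503, Σy² = 2891, Σxy = 6917
nΣxy − ΣxΣy = 55336 − 57067 = -1731
nΣx² − (Σx)² = 156024 − 146689 = 9335; nΣy² − (Σy)² = 23128 − 22201 = 927
r = -1731 / √(9335 × 927) = -1731 / 2941.6908 ≈ -0.5884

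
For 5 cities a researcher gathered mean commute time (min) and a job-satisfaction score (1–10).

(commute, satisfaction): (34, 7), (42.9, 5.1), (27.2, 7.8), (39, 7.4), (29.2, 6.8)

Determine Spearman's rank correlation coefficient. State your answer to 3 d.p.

Rank commute: 3, 5, 1, 4, 2
Rank satisfaction: 3, 1, 5, 4, 2
d = rank(commute) − rank(satisfaction): 0, 4, -4, 0, 0; Σd² = 32
ρ = 1 − 6Σd² / [n(n²−1)] = 1 − 6×32 / (5×24) = 1 − 192/120 ≈ -0.600

-0.600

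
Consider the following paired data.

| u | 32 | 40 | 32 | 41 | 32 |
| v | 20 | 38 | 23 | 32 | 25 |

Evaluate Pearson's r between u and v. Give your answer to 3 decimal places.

0.901

n = 5, Σu = 177, Σv = 138, Σu² = 6353, Σv² = 4022, Σuv = 5008
nΣuv − ΣuΣv = 25040 − 24426 = 614
nΣu² − (Σu)² = 31765 − 31329 = 436; nΣv² − (Σv)² = 20110 − 19044 = 1066
r = 614 / √(436 × 1066) = 614 / 681.7448 ≈ 0.901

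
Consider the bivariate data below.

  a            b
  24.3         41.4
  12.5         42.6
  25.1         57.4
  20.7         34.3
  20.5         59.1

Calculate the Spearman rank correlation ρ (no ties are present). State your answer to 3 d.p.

Rank a: 4, 1, 5, 3, 2
Rank b: 2, 3, 4, 1, 5
d = rank(a) − rank(b): 2, -2, 1, 2, -3; Σd² = 22
ρ = 1 − 6Σd² / [n(n²−1)] = 1 − 6×22 / (5×24) = 1 − 132/120 ≈ -0.100

-0.100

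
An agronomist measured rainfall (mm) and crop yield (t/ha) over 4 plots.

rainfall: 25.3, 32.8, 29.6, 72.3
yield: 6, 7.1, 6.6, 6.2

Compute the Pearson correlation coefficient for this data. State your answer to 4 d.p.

-0.2430

n = 4, Σx = 160, Σy = 25.9, Σx² = 7819.38, Σy² = 168.41, Σxy = 1028.3
nΣxy − ΣxΣy = 4113.2 − 4144 = -30.8
nΣx² − (Σx)² = 31277.52 − 25600 = 5677.52; nΣy² − (Σy)² = 673.64 − 670.81 = 2.83
r = -30.8 / √(5677.52 × 2.83) = -30.8 / 126.7572 ≈ -0.2430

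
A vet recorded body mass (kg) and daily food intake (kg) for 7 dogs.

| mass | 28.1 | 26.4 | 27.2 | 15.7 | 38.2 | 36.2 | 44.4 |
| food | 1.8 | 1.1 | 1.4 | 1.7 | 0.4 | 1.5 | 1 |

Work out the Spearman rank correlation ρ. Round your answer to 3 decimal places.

Rank mass: 4, 2, 3, 1, 6, 5, 7
Rank food: 7, 3, 4, 6, 1, 5, 2
d = rank(mass) − rank(food): -3, -1, -1, -5, 5, 0, 5; Σd² = 86
ρ = 1 − 6Σd² / [n(n²−1)] = 1 − 6×86 / (7×48) = 1 − 516/336 ≈ -0.536

-0.536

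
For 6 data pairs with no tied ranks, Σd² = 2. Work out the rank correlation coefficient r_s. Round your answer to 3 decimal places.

0.943

ρ = 1 − 6Σd² / [n(n²−1)] = 1 − 6×2 / (6×35)
  = 1 − 12/210 = 1 − 0.0571 ≈ 0.943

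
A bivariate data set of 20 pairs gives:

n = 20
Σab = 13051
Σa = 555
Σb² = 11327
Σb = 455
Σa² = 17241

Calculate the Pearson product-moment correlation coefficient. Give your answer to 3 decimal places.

0.317

r = (nΣab − ΣaΣb) / √[(nΣa² − (Σa)²)(nΣb² − (Σb)²)]
Numerator: 20×13051 − 555×455 = 8495
Denominator: √[(344820 − 308025)(226540 − 207025)] = √[36795 × 19515] = 26796.5376
r = 8495 / 26796.5376 ≈ 0.317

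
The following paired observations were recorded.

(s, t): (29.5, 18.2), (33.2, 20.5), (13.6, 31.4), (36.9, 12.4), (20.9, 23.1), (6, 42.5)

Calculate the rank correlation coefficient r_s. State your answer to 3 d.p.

Rank s: 4, 5, 2, 6, 3, 1
Rank t: 2, 3, 5, 1, 4, 6
d = rank(s) − rank(t): 2, 2, -3, 5, -1, -5; Σd² = 68
ρ = 1 − 6Σd² / [n(n²−1)] = 1 − 6×68 / (6×35) = 1 − 408/210 ≈ -0.943

-0.943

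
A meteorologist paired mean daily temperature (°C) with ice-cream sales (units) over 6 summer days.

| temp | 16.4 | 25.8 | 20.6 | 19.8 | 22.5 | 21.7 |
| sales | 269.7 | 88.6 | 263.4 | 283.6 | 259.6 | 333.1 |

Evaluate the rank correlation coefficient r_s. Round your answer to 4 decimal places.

Rank temp: 1, 6, 3, 2, 5, 4
Rank sales: 4, 1, 3, 5, 2, 6
d = rank(temp) − rank(sales): -3, 5, 0, -3, 3, -2; Σd² = 56
ρ = 1 − 6Σd² / [n(n²−1)] = 1 − 6×56 / (6×35) = 1 − 336/210 ≈ -0.6000

-0.6000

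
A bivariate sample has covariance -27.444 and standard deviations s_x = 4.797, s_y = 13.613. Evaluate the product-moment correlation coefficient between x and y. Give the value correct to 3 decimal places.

r = Cov(x,y) / (s_x · s_y) = -27.444 / (4.797 × 13.613)
  = -27.444 / 65.3016 ≈ -0.420

-0.420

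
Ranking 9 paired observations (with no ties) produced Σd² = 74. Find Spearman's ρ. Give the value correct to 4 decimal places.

0.3833

ρ = 1 − 6Σd² / [n(n²−1)] = 1 − 6×74 / (9×80)
  = 1 − 444/720 = 1 − 0.61667 ≈ 0.3833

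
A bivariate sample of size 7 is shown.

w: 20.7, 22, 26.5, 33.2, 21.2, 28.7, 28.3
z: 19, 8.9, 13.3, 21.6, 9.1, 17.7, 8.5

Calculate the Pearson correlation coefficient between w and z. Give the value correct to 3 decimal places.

n = 7, Σw = 180.6, Σz = 98.1, Σw² = 4791, Σz² = 1552.01, Σwz = 2600.13
nΣwz − ΣwΣz = 18200.91 − 17716.86 = 484.05
nΣw² − (Σw)² = 33537 − 32616.36 = 920.64; nΣz² − (Σz)² = 10864.07 − 9623.61 = 1240.46
r = 484.05 / √(920.64 × 1240.46) = 484.05 / 1068.6520 ≈ 0.453

0.453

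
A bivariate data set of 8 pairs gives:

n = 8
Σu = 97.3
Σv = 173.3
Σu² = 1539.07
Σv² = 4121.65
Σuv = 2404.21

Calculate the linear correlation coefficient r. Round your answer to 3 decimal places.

0.820

r = (nΣuv − ΣuΣv) / √[(nΣu² − (Σu)²)(nΣv² − (Σv)²)]
Numerator: 8×2404.21 − 97.3×173.3 = 2371.59
Denominator: √[(12312.56 − 9467.29)(32973.2 − 30032.89)] = √[2845.27 × 2940.31] = 2892.3997
r = 2371.59 / 2892.3997 ≈ 0.820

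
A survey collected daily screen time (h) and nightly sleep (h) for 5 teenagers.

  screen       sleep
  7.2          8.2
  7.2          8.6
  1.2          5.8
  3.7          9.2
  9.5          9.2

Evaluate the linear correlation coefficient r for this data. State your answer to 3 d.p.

0.714

n = 5, Σx = 28.8, Σy = 41, Σx² = 209.06, Σy² = 344.12, Σxy = 249.36
nΣxy − ΣxΣy = 1246.8 − 1180.8 = 66
nΣx² − (Σx)² = 1045.3 − 829.44 = 215.86; nΣy² − (Σy)² = 1720.6 − 1681 = 39.6
r = 66 / √(215.86 × 39.6) = 66 / 92.4557 ≈ 0.714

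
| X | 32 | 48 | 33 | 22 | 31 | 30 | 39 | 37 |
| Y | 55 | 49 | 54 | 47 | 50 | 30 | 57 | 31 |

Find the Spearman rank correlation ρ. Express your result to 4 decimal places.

Rank X: 4, 8, 5, 1, 3, 2, 7, 6
Rank Y: 7, 4, 6, 3, 5, 1, 8, 2
d = rank(X) − rank(Y): -3, 4, -1, -2, -2, 1, -1, 4; Σd² = 52
ρ = 1 − 6Σd² / [n(n²−1)] = 1 − 6×52 / (8×63) = 1 − 312/504 ≈ 0.3810

0.3810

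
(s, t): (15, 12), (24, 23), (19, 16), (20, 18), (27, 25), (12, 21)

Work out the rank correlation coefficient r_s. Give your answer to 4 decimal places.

Rank s: 2, 5, 3, 4, 6, 1
Rank t: 1, 5, 2, 3, 6, 4
d = rank(s) − rank(t): 1, 0, 1, 1, 0, -3; Σd² = 12
ρ = 1 − 6Σd² / [n(n²−1)] = 1 − 6×12 / (6×35) = 1 − 72/210 ≈ 0.6571

0.6571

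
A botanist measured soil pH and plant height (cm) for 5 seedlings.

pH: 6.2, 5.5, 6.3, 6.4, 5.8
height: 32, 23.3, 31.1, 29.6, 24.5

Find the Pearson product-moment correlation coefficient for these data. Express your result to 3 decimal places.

0.903

n = 5, Σx = 30.2, Σy = 140.5, Σx² = 182.98, Σy² = 4010.51, Σxy = 854.02
nΣxy − ΣxΣy = 4270.1 − 4243.1 = 27
nΣx² − (Σx)² = 914.9 − 912.04 = 2.86; nΣy² − (Σy)² = 20052.55 − 19740.25 = 312.3
r = 27 / √(2.86 × 312.3) = 27 / 29.8861 ≈ 0.903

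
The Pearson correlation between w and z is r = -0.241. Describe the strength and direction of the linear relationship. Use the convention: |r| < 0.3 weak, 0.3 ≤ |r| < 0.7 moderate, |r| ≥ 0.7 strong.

weak negative

r = -0.241 < 0 so the relationship is negative.
|r| = 0.241, which falls in the weak range.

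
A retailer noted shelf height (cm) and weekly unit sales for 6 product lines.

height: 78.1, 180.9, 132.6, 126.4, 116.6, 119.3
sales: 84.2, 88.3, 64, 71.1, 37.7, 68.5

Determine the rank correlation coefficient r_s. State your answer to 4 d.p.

Rank height: 1, 6, 5, 4, 2, 3
Rank sales: 5, 6, 2, 4, 1, 3
d = rank(height) − rank(sales): -4, 0, 3, 0, 1, 0; Σd² = 26
ρ = 1 − 6Σd² / [n(n²−1)] = 1 − 6×26 / (6×35) = 1 − 156/210 ≈ 0.2571

0.2571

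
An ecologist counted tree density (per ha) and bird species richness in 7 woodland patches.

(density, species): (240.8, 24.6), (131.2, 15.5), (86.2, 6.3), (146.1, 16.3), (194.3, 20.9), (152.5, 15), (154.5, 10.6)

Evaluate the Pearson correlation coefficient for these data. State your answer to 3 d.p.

n = 7, Σx = 1105.6, Σy = 109.2, Σx² = 188852.72, Σy² = 1924.96, Σxy = 18867.84
nΣxy − ΣxΣy = 132074.88 − 120731.52 = 11343.36
nΣx² − (Σx)² = 1321969.04 − 1222351.36 = 99617.68; nΣy² − (Σy)² = 13474.72 − 11924.64 = 1550.08
r = 11343.36 / √(99617.68 × 1550.08) = 11343.36 / 12426.3982 ≈ 0.913

0.913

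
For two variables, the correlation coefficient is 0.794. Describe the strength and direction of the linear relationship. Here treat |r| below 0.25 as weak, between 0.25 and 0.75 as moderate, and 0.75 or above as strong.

strong positive

r = 0.794 > 0 so the relationship is positive.
|r| = 0.794, which falls in the strong range.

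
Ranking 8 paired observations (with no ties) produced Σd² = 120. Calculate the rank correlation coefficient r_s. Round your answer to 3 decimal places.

ρ = 1 − 6Σd² / [n(n²−1)] = 1 − 6×120 / (8×63)
  = 1 − 720/504 = 1 − 1.4286 ≈ -0.429

-0.429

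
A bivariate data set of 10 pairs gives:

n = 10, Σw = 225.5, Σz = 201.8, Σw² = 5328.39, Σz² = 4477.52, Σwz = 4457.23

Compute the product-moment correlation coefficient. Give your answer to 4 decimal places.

-0.2973

r = (nΣwz − ΣwΣz) / √[(nΣw² − (Σw)²)(nΣz² − (Σz)²)]
Numerator: 10×4457.23 − 225.5×201.8 = -933.6
Denominator: √[(53283.9 − 50850.25)(44775.2 − 40723.24)] = √[2433.65 × 4051.96] = 3140.2313
r = -933.6 / 3140.2313 ≈ -0.2973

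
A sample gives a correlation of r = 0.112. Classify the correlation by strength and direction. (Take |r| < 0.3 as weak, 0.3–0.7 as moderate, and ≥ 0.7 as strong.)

r = 0.112 > 0 so the relationship is positive.
|r| = 0.112, which falls in the weak range.

weak positive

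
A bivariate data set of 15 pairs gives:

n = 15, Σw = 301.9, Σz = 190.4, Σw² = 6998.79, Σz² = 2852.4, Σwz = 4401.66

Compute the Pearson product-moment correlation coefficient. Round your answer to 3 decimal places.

r = (nΣwz − ΣwΣz) / √[(nΣw² − (Σw)²)(nΣz² − (Σz)²)]
Numerator: 15×4401.66 − 301.9×190.4 = 8543.14
Denominator: √[(104981.85 − 91143.61)(42786 − 36252.16)] = √[13838.24 × 6533.84] = 9508.7773
r = 8543.14 / 9508.7773 ≈ 0.898

0.898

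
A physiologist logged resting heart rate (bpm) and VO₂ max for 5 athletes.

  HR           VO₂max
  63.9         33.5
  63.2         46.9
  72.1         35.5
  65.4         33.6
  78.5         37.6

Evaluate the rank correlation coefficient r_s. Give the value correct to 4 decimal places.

0.0000

Rank HR: 2, 1, 4, 3, 5
Rank VO₂max: 1, 5, 3, 2, 4
d = rank(HR) − rank(VO₂max): 1, -4, 1, 1, 1; Σd² = 20
ρ = 1 − 6Σd² / [n(n²−1)] = 1 − 6×20 / (5×24) = 1 − 120/120 ≈ 0.0000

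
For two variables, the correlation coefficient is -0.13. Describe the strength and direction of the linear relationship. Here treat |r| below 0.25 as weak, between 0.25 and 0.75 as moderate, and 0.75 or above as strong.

weak negative

r = -0.13 < 0 so the relationship is negative.
|r| = 0.13, which falls in the weak range.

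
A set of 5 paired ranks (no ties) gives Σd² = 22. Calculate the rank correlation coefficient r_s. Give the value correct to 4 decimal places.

ρ = 1 − 6Σd² / [n(n²−1)] = 1 − 6×22 / (5×24)
  = 1 − 132/120 = 1 − 1.10000 ≈ -0.1000

-0.1000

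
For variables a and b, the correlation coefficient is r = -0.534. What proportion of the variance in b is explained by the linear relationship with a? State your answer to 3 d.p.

r² = (-0.534)² = 0.285

0.285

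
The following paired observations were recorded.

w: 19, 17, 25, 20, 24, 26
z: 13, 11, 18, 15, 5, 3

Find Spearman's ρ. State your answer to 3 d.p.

Rank w: 2, 1, 5, 3, 4, 6
Rank z: 4, 3, 6, 5, 2, 1
d = rank(w) − rank(z): -2, -2, -1, -2, 2, 5; Σd² = 42
ρ = 1 − 6Σd² / [n(n²−1)] = 1 − 6×42 / (6×35) = 1 − 252/210 ≈ -0.200

-0.200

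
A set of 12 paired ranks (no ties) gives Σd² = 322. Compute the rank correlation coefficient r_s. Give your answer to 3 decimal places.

ρ = 1 − 6Σd² / [n(n²−1)] = 1 − 6×322 / (12×143)
  = 1 − 1932/1716 = 1 − 1.1259 ≈ -0.126

-0.126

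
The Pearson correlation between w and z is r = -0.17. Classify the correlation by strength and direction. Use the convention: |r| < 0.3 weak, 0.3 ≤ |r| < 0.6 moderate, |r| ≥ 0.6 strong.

r = -0.17 < 0 so the relationship is negative.
|r| = 0.17, which falls in the weak range.

weak negative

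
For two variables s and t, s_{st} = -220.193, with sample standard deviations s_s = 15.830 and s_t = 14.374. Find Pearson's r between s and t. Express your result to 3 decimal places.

-0.968

r = Cov(s,t) / (s_s · s_t) = -220.193 / (15.830 × 14.374)
  = -220.193 / 227.5404 ≈ -0.968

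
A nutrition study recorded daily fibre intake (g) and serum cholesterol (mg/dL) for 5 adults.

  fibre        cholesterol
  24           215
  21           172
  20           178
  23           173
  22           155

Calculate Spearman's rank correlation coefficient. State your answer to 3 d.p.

0.300

Rank fibre: 5, 2, 1, 4, 3
Rank cholesterol: 5, 2, 4, 3, 1
d = rank(fibre) − rank(cholesterol): 0, 0, -3, 1, 2; Σd² = 14
ρ = 1 − 6Σd² / [n(n²−1)] = 1 − 6×14 / (5×24) = 1 − 84/120 ≈ 0.300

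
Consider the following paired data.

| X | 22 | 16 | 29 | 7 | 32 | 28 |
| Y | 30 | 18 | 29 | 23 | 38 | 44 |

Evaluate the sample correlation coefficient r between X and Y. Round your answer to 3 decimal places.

0.742

n = 6, ΣX = 134, ΣY = 182, ΣX² = 3438, ΣY² = 5974, ΣXY = 4398
nΣXY − ΣXΣY = 26388 − 24388 = 2000
nΣX² − (ΣX)² = 20628 − 17956 = 2672; nΣY² − (ΣY)² = 35844 − 33124 = 2720
r = 2000 / √(2672 × 2720) = 2000 / 2695.8932 ≈ 0.742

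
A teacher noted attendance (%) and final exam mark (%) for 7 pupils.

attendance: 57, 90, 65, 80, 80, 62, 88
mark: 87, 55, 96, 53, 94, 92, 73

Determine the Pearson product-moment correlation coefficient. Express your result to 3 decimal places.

n = 7, Σx = 522, Σy = 550, Σx² = 39962, Σy² = 45248, Σxy = 40037
nΣxy − ΣxΣy = 280259 − 287100 = -6841
nΣx² − (Σx)² = 279734 − 272484 = 7250; nΣy² − (Σy)² = 316736 − 302500 = 14236
r = -6841 / √(7250 × 14236) = -6841 / 10159.2815 ≈ -0.673

-0.673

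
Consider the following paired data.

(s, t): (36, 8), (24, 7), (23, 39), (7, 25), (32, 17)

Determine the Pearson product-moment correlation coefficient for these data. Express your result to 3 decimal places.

n = 5, Σs = 122, Σt = 96, Σs² = 3474, Σt² = 2548, Σst = 2072
nΣst − ΣsΣt = 10360 − 11712 = -1352
nΣs² − (Σs)² = 17370 − 14884 = 2486; nΣt² − (Σt)² = 12740 − 9216 = 3524
r = -1352 / √(2486 × 3524) = -1352 / 2959.8419 ≈ -0.457

-0.457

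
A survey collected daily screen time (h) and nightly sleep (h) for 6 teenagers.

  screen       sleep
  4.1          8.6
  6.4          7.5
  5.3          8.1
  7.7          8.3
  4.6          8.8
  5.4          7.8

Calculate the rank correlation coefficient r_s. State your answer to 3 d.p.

-0.600

Rank screen: 1, 5, 3, 6, 2, 4
Rank sleep: 5, 1, 3, 4, 6, 2
d = rank(screen) − rank(sleep): -4, 4, 0, 2, -4, 2; Σd² = 56
ρ = 1 − 6Σd² / [n(n²−1)] = 1 − 6×56 / (6×35) = 1 − 336/210 ≈ -0.600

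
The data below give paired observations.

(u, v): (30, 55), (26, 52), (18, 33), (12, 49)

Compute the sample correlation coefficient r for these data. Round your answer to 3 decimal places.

0.508

n = 4, Σu = 86, Σv = 189, Σu² = 2044, Σv² = 9219, Σuv = 4184
nΣuv − ΣuΣv = 16736 − 16254 = 482
nΣu² − (Σu)² = 8176 − 7396 = 780; nΣv² − (Σv)² = 36876 − 35721 = 1155
r = 482 / √(780 × 1155) = 482 / 949.1575 ≈ 0.508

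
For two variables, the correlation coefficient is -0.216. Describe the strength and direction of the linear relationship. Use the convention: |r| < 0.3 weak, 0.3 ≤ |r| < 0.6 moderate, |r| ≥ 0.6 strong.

r = -0.216 < 0 so the relationship is negative.
|r| = 0.216, which falls in the weak range.

weak negative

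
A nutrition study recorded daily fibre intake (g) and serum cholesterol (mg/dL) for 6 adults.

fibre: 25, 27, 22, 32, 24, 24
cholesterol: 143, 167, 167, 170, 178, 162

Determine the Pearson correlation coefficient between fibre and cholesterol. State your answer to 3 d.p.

0.121

n = 6, Σx = 154, Σy = 987, Σx² = 4014, Σy² = 163055, Σxy = 25358
nΣxy − ΣxΣy = 152148 − 151998 = 150
nΣx² − (Σx)² = 24084 − 23716 = 368; nΣy² − (Σy)² = 978330 − 974169 = 4161
r = 150 / √(368 × 4161) = 150 / 1237.4361 ≈ 0.121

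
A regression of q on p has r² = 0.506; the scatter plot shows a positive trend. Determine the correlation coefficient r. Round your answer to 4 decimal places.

|r| = √0.506 = 0.7113
The association is positive, so r = 0.7113.

0.7113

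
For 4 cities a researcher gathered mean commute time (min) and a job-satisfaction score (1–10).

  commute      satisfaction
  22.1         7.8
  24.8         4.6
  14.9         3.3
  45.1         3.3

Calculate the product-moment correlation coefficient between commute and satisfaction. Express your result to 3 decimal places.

-0.283

n = 4, Σx = 106.9, Σy = 19, Σx² = 3359.47, Σy² = 103.78, Σxy = 484.46
nΣxy − ΣxΣy = 1937.84 − 2031.1 = -93.26
nΣx² − (Σx)² = 13437.88 − 11427.61 = 2010.27; nΣy² − (Σy)² = 415.12 − 361 = 54.12
r = -93.26 / √(2010.27 × 54.12) = -93.26 / 329.8421 ≈ -0.283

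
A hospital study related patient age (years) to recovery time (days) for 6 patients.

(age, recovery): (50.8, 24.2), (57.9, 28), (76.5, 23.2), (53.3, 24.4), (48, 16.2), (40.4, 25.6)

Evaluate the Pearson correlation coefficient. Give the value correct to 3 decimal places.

0.094

n = 6, Σx = 326.9, Σy = 141.6, Σx² = 18562.35, Σy² = 3421.04, Σxy = 7737.72
nΣxy − ΣxΣy = 46426.32 − 46289.04 = 137.28
nΣx² − (Σx)² = 111374.1 − 106863.61 = 4510.49; nΣy² − (Σy)² = 20526.24 − 20050.56 = 475.68
r = 137.28 / √(4510.49 × 475.68) = 137.28 / 1464.7696 ≈ 0.094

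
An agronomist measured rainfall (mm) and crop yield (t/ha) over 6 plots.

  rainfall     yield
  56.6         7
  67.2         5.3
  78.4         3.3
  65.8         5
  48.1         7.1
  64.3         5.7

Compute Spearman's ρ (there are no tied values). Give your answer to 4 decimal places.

Rank rainfall: 2, 5, 6, 4, 1, 3
Rank yield: 5, 3, 1, 2, 6, 4
d = rank(rainfall) − rank(yield): -3, 2, 5, 2, -5, -1; Σd² = 68
ρ = 1 − 6Σd² / [n(n²−1)] = 1 − 6×68 / (6×35) = 1 − 408/210 ≈ -0.9429

-0.9429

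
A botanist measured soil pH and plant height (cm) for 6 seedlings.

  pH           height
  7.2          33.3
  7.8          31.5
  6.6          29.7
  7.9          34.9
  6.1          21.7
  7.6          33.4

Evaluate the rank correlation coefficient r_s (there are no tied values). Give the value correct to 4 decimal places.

0.8286

Rank pH: 3, 5, 2, 6, 1, 4
Rank height: 4, 3, 2, 6, 1, 5
d = rank(pH) − rank(height): -1, 2, 0, 0, 0, -1; Σd² = 6
ρ = 1 − 6Σd² / [n(n²−1)] = 1 − 6×6 / (6×35) = 1 − 36/210 ≈ 0.8286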